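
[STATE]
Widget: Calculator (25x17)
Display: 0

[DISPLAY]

                        0
┌───┬───┬───┬───┐        
│ 7 │ 8 │ 9 │ ÷ │        
├───┼───┼───┼───┤        
│ 4 │ 5 │ 6 │ × │        
├───┼───┼───┼───┤        
│ 1 │ 2 │ 3 │ - │        
├───┼───┼───┼───┤        
│ 0 │ . │ = │ + │        
├───┼───┼───┼───┤        
│ C │ MC│ MR│ M+│        
└───┴───┴───┴───┘        
                         
                         
                         
                         
                         


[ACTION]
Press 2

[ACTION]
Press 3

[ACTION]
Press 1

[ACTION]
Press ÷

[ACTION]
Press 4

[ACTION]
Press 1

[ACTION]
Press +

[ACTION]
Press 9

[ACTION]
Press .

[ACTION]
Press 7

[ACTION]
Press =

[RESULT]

              15.33414634
┌───┬───┬───┬───┐        
│ 7 │ 8 │ 9 │ ÷ │        
├───┼───┼───┼───┤        
│ 4 │ 5 │ 6 │ × │        
├───┼───┼───┼───┤        
│ 1 │ 2 │ 3 │ - │        
├───┼───┼───┼───┤        
│ 0 │ . │ = │ + │        
├───┼───┼───┼───┤        
│ C │ MC│ MR│ M+│        
└───┴───┴───┴───┘        
                         
                         
                         
                         
                         


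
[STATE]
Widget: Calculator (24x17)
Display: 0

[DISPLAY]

                       0
┌───┬───┬───┬───┐       
│ 7 │ 8 │ 9 │ ÷ │       
├───┼───┼───┼───┤       
│ 4 │ 5 │ 6 │ × │       
├───┼───┼───┼───┤       
│ 1 │ 2 │ 3 │ - │       
├───┼───┼───┼───┤       
│ 0 │ . │ = │ + │       
├───┼───┼───┼───┤       
│ C │ MC│ MR│ M+│       
└───┴───┴───┴───┘       
                        
                        
                        
                        
                        


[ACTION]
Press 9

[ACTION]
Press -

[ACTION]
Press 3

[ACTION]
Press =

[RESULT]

                       6
┌───┬───┬───┬───┐       
│ 7 │ 8 │ 9 │ ÷ │       
├───┼───┼───┼───┤       
│ 4 │ 5 │ 6 │ × │       
├───┼───┼───┼───┤       
│ 1 │ 2 │ 3 │ - │       
├───┼───┼───┼───┤       
│ 0 │ . │ = │ + │       
├───┼───┼───┼───┤       
│ C │ MC│ MR│ M+│       
└───┴───┴───┴───┘       
                        
                        
                        
                        
                        


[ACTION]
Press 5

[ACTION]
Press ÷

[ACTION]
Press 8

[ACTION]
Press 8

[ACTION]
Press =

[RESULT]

           0.05681818182
┌───┬───┬───┬───┐       
│ 7 │ 8 │ 9 │ ÷ │       
├───┼───┼───┼───┤       
│ 4 │ 5 │ 6 │ × │       
├───┼───┼───┼───┤       
│ 1 │ 2 │ 3 │ - │       
├───┼───┼───┼───┤       
│ 0 │ . │ = │ + │       
├───┼───┼───┼───┤       
│ C │ MC│ MR│ M+│       
└───┴───┴───┴───┘       
                        
                        
                        
                        
                        


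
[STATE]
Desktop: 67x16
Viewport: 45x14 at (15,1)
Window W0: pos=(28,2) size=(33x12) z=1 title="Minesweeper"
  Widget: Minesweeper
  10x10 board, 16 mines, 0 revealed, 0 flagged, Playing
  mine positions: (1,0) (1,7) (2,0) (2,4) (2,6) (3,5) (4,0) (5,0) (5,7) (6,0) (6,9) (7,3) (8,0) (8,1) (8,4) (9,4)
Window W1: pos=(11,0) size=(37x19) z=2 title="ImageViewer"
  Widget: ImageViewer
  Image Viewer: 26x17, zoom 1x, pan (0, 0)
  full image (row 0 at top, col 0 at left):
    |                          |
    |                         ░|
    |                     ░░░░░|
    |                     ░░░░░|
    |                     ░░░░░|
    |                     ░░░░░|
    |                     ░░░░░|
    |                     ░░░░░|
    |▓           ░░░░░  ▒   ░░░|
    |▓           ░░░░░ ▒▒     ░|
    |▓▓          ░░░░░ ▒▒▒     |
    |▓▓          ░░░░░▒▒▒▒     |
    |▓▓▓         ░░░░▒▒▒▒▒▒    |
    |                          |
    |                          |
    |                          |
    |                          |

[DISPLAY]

ageViewer                       ┃            
────────────────────────────────┨━━━━━━━━━━━━
                                ┃            
                      ░         ┃────────────
                  ░░░░░         ┃            
                  ░░░░░         ┃            
                  ░░░░░         ┃            
                  ░░░░░         ┃            
                  ░░░░░         ┃            
                  ░░░░░         ┃            
         ░░░░░  ▒   ░░░         ┃            
         ░░░░░ ▒▒     ░         ┃            
         ░░░░░ ▒▒▒              ┃━━━━━━━━━━━━
         ░░░░░▒▒▒▒              ┃            


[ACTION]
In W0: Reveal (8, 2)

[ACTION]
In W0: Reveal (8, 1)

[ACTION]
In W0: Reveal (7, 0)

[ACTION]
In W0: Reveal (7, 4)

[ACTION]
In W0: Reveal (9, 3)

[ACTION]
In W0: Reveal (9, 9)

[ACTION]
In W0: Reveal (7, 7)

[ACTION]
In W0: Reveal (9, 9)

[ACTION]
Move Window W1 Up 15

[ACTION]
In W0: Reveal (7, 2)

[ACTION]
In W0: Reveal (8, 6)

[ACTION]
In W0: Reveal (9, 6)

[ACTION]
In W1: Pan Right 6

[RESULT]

ageViewer                       ┃            
────────────────────────────────┨━━━━━━━━━━━━
                                ┃            
                ░               ┃────────────
            ░░░░░               ┃            
            ░░░░░               ┃            
            ░░░░░               ┃            
            ░░░░░               ┃            
            ░░░░░               ┃            
            ░░░░░               ┃            
   ░░░░░  ▒   ░░░               ┃            
   ░░░░░ ▒▒     ░               ┃            
   ░░░░░ ▒▒▒                    ┃━━━━━━━━━━━━
   ░░░░░▒▒▒▒                    ┃            


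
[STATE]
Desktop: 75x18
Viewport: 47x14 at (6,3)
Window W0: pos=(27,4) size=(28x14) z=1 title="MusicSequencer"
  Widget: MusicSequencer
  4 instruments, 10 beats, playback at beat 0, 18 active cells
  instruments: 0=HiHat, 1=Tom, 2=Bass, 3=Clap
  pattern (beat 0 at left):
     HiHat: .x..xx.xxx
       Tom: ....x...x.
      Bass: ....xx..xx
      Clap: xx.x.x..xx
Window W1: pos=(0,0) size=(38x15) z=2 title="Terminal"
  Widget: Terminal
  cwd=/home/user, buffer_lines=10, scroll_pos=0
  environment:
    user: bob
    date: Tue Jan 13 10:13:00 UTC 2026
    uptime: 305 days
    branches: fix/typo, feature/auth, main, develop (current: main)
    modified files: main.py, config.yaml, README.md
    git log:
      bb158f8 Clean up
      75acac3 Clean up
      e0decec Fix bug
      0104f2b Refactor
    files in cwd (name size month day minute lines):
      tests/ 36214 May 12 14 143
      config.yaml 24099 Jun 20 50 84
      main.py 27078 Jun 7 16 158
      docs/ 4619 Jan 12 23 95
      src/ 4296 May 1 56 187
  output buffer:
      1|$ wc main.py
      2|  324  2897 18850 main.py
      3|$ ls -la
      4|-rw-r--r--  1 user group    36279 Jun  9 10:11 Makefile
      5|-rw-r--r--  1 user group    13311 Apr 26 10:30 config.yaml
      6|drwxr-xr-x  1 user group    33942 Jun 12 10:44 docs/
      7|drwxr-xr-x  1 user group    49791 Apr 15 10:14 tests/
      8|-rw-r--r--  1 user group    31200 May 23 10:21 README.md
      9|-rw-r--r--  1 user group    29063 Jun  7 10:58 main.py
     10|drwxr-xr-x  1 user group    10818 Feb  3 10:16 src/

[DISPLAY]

main.py                        ┃               
  2897 18850 main.py           ┃━━━━━━━━━━━━━━━
-la                            ┃encer          
--r--  1 user group    36279 Ju┃───────────────
--r--  1 user group    13311 Ap┃456789         
-xr-x  1 user group    33942 Ju┃██·███         
-xr-x  1 user group    49791 Ap┃█···█·         
--r--  1 user group    31200 Ma┃██··██         
--r--  1 user group    29063 Ju┃·█··██         
-xr-x  1 user group    10818 Fe┃               
                               ┃               
━━━━━━━━━━━━━━━━━━━━━━━━━━━━━━━┛               
                     ┃                         
                     ┃                         


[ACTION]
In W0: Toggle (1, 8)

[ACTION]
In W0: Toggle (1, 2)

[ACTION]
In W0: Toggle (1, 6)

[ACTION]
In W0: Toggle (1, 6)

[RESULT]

main.py                        ┃               
  2897 18850 main.py           ┃━━━━━━━━━━━━━━━
-la                            ┃encer          
--r--  1 user group    36279 Ju┃───────────────
--r--  1 user group    13311 Ap┃456789         
-xr-x  1 user group    33942 Ju┃██·███         
-xr-x  1 user group    49791 Ap┃█·····         
--r--  1 user group    31200 Ma┃██··██         
--r--  1 user group    29063 Ju┃·█··██         
-xr-x  1 user group    10818 Fe┃               
                               ┃               
━━━━━━━━━━━━━━━━━━━━━━━━━━━━━━━┛               
                     ┃                         
                     ┃                         


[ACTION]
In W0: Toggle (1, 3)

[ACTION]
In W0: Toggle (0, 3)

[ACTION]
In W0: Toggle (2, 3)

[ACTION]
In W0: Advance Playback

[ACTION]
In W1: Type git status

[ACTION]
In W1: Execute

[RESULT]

--r--  1 user group    31200 Ma┃               
--r--  1 user group    29063 Ju┃━━━━━━━━━━━━━━━
-xr-x  1 user group    10818 Fe┃encer          
 status                        ┃───────────────
anch main                      ┃456789         
es not staged for commit:      ┃██·███         
                               ┃█·····         
   modified:   main.py         ┃██··██         
   modified:   config.yaml     ┃·█··██         
   modified:   README.md       ┃               
                               ┃               
━━━━━━━━━━━━━━━━━━━━━━━━━━━━━━━┛               
                     ┃                         
                     ┃                         


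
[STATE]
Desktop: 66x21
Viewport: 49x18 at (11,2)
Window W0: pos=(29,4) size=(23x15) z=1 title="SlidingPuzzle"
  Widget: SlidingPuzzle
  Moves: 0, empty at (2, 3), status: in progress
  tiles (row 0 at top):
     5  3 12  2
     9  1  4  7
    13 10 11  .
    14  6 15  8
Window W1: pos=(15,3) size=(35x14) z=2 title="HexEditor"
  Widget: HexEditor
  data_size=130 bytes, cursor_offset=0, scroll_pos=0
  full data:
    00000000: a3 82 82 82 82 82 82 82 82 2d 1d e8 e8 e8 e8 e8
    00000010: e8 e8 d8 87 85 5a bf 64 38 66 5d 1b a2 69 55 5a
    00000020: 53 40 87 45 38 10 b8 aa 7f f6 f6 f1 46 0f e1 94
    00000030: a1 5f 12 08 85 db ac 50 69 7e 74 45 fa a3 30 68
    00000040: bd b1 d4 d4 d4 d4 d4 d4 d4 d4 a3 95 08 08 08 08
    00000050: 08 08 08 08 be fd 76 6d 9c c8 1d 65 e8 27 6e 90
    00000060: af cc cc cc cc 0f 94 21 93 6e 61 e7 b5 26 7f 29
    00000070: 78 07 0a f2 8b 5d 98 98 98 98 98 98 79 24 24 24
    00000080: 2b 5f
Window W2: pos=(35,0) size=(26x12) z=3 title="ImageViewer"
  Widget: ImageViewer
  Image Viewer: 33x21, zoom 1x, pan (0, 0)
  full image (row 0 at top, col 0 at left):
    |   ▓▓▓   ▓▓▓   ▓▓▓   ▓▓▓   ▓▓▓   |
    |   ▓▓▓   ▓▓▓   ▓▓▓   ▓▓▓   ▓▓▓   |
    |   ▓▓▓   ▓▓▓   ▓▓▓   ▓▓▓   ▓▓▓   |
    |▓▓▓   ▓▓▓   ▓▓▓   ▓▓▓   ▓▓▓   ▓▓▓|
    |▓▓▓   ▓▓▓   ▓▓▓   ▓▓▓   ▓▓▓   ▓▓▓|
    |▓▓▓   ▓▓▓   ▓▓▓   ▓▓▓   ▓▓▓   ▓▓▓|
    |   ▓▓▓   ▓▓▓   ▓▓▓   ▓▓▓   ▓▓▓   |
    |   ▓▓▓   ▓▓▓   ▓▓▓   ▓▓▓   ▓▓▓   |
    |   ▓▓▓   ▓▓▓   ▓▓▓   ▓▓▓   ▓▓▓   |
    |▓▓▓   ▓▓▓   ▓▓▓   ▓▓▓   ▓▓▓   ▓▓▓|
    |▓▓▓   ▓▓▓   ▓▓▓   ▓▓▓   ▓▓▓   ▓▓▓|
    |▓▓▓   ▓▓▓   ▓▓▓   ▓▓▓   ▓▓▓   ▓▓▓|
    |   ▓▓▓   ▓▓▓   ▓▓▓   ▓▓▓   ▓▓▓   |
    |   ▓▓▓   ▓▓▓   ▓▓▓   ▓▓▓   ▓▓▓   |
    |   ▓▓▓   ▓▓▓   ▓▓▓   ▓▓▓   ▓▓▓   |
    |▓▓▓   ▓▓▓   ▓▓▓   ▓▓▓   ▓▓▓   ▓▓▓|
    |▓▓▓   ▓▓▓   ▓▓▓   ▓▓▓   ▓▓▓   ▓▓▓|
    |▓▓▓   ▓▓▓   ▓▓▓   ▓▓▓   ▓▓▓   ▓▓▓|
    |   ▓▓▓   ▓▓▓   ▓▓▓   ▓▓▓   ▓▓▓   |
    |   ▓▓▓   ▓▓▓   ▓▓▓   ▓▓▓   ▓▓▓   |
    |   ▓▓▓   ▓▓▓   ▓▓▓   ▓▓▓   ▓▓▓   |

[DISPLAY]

                        ┠────────────────────────
    ┏━━━━━━━━━━━━━━━━━━━┃   ▓▓▓   ▓▓▓   ▓▓▓   ▓▓▓
    ┃ HexEditor         ┃   ▓▓▓   ▓▓▓   ▓▓▓   ▓▓▓
    ┠───────────────────┃   ▓▓▓   ▓▓▓   ▓▓▓   ▓▓▓
    ┃00000000  A3 82 82 ┃▓▓▓   ▓▓▓   ▓▓▓   ▓▓▓   
    ┃00000010  e8 e8 d8 ┃▓▓▓   ▓▓▓   ▓▓▓   ▓▓▓   
    ┃00000020  53 40 87 ┃▓▓▓   ▓▓▓   ▓▓▓   ▓▓▓   
    ┃00000030  a1 5f 12 ┃   ▓▓▓   ▓▓▓   ▓▓▓   ▓▓▓
    ┃00000040  bd b1 d4 ┃   ▓▓▓   ▓▓▓   ▓▓▓   ▓▓▓
    ┃00000050  08 08 08 ┗━━━━━━━━━━━━━━━━━━━━━━━━
    ┃00000060  af cc cc cc cc 0f 94 21┃│┃        
    ┃00000070  78 07 0a f2 8b 5d 98 98┃┤┃        
    ┃00000080  2b 5f                  ┃│┃        
    ┃                                 ┃┘┃        
    ┗━━━━━━━━━━━━━━━━━━━━━━━━━━━━━━━━━┛ ┃        
                  ┃                     ┃        
                  ┗━━━━━━━━━━━━━━━━━━━━━┛        
                                                 


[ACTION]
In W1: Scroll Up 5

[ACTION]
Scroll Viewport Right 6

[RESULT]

                  ┠────────────────────────┨     
━━━━━━━━━━━━━━━━━━┃   ▓▓▓   ▓▓▓   ▓▓▓   ▓▓▓┃     
HexEditor         ┃   ▓▓▓   ▓▓▓   ▓▓▓   ▓▓▓┃     
──────────────────┃   ▓▓▓   ▓▓▓   ▓▓▓   ▓▓▓┃     
0000000  A3 82 82 ┃▓▓▓   ▓▓▓   ▓▓▓   ▓▓▓   ┃     
0000010  e8 e8 d8 ┃▓▓▓   ▓▓▓   ▓▓▓   ▓▓▓   ┃     
0000020  53 40 87 ┃▓▓▓   ▓▓▓   ▓▓▓   ▓▓▓   ┃     
0000030  a1 5f 12 ┃   ▓▓▓   ▓▓▓   ▓▓▓   ▓▓▓┃     
0000040  bd b1 d4 ┃   ▓▓▓   ▓▓▓   ▓▓▓   ▓▓▓┃     
0000050  08 08 08 ┗━━━━━━━━━━━━━━━━━━━━━━━━┛     
0000060  af cc cc cc cc 0f 94 21┃│┃              
0000070  78 07 0a f2 8b 5d 98 98┃┤┃              
0000080  2b 5f                  ┃│┃              
                                ┃┘┃              
━━━━━━━━━━━━━━━━━━━━━━━━━━━━━━━━┛ ┃              
            ┃                     ┃              
            ┗━━━━━━━━━━━━━━━━━━━━━┛              
                                                 


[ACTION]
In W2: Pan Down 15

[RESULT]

                  ┠────────────────────────┨     
━━━━━━━━━━━━━━━━━━┃▓▓▓   ▓▓▓   ▓▓▓   ▓▓▓   ┃     
HexEditor         ┃▓▓▓   ▓▓▓   ▓▓▓   ▓▓▓   ┃     
──────────────────┃▓▓▓   ▓▓▓   ▓▓▓   ▓▓▓   ┃     
0000000  A3 82 82 ┃   ▓▓▓   ▓▓▓   ▓▓▓   ▓▓▓┃     
0000010  e8 e8 d8 ┃   ▓▓▓   ▓▓▓   ▓▓▓   ▓▓▓┃     
0000020  53 40 87 ┃   ▓▓▓   ▓▓▓   ▓▓▓   ▓▓▓┃     
0000030  a1 5f 12 ┃                        ┃     
0000040  bd b1 d4 ┃                        ┃     
0000050  08 08 08 ┗━━━━━━━━━━━━━━━━━━━━━━━━┛     
0000060  af cc cc cc cc 0f 94 21┃│┃              
0000070  78 07 0a f2 8b 5d 98 98┃┤┃              
0000080  2b 5f                  ┃│┃              
                                ┃┘┃              
━━━━━━━━━━━━━━━━━━━━━━━━━━━━━━━━┛ ┃              
            ┃                     ┃              
            ┗━━━━━━━━━━━━━━━━━━━━━┛              
                                                 


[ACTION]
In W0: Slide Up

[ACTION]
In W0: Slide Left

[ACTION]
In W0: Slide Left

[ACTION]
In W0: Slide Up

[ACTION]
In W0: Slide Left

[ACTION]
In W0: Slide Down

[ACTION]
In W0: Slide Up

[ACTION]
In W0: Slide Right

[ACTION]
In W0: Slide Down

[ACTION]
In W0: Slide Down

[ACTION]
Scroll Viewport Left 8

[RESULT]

                          ┠──────────────────────
      ┏━━━━━━━━━━━━━━━━━━━┃▓▓▓   ▓▓▓   ▓▓▓   ▓▓▓ 
      ┃ HexEditor         ┃▓▓▓   ▓▓▓   ▓▓▓   ▓▓▓ 
      ┠───────────────────┃▓▓▓   ▓▓▓   ▓▓▓   ▓▓▓ 
      ┃00000000  A3 82 82 ┃   ▓▓▓   ▓▓▓   ▓▓▓   ▓
      ┃00000010  e8 e8 d8 ┃   ▓▓▓   ▓▓▓   ▓▓▓   ▓
      ┃00000020  53 40 87 ┃   ▓▓▓   ▓▓▓   ▓▓▓   ▓
      ┃00000030  a1 5f 12 ┃                      
      ┃00000040  bd b1 d4 ┃                      
      ┃00000050  08 08 08 ┗━━━━━━━━━━━━━━━━━━━━━━
      ┃00000060  af cc cc cc cc 0f 94 21┃│┃      
      ┃00000070  78 07 0a f2 8b 5d 98 98┃┤┃      
      ┃00000080  2b 5f                  ┃│┃      
      ┃                                 ┃┘┃      
      ┗━━━━━━━━━━━━━━━━━━━━━━━━━━━━━━━━━┛ ┃      
                    ┃                     ┃      
                    ┗━━━━━━━━━━━━━━━━━━━━━┛      
                                                 


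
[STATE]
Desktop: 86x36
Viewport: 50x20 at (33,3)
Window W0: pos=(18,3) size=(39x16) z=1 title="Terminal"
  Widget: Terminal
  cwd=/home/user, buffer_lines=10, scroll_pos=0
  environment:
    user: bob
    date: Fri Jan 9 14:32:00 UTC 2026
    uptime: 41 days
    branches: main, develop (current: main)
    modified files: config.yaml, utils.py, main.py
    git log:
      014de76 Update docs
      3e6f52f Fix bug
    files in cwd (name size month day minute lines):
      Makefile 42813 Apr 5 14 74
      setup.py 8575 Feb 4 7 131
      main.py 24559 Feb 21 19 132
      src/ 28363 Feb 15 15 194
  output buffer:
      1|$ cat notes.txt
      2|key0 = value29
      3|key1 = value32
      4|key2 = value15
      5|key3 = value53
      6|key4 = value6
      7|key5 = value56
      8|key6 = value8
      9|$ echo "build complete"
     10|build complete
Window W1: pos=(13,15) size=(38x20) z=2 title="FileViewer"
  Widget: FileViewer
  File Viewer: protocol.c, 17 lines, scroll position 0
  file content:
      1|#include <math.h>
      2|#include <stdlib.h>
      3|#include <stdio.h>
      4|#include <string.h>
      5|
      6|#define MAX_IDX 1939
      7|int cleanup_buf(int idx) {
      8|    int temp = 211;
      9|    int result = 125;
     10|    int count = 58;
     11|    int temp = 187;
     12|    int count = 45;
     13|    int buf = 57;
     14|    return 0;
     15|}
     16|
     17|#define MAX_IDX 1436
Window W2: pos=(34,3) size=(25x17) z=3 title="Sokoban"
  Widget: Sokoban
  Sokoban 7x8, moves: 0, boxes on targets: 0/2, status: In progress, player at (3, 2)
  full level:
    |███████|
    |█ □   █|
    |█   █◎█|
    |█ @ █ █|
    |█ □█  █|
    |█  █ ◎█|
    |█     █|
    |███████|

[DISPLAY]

━┏━━━━━━━━━━━━━━━━━━━━━━━┓                        
 ┃ Sokoban               ┃                        
─┠───────────────────────┨                        
t┃███████                ┃                        
 ┃█ □   █                ┃                        
 ┃█   █◎█                ┃                        
 ┃█ @ █ █                ┃                        
 ┃█ □█  █                ┃                        
 ┃█  █ ◎█                ┃                        
 ┃█     █                ┃                        
 ┃███████                ┃                        
c┃Moves: 0  0/2          ┃                        
━┃                       ┃                        
 ┃                       ┃                        
─┃                       ┃                        
 ┃                       ┃                        
 ┗━━━━━━━━━━━━━━━━━━━━━━━┛                        
                ░┃                                
                ░┃                                
                ░┃                                


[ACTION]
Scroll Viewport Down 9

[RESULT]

 ┃█     █                ┃                        
 ┃███████                ┃                        
c┃Moves: 0  0/2          ┃                        
━┃                       ┃                        
 ┃                       ┃                        
─┃                       ┃                        
 ┃                       ┃                        
 ┗━━━━━━━━━━━━━━━━━━━━━━━┛                        
                ░┃                                
                ░┃                                
                ░┃                                
9               ░┃                                
 idx) {         ░┃                                
                ░┃                                
5;              ░┃                                
                ░┃                                
                ░┃                                
                ░┃                                
                ░┃                                
                ░┃                                


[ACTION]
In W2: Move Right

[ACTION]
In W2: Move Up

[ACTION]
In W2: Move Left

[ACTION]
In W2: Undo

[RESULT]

 ┃█     █                ┃                        
 ┃███████                ┃                        
c┃Moves: 2  0/2          ┃                        
━┃                       ┃                        
 ┃                       ┃                        
─┃                       ┃                        
 ┃                       ┃                        
 ┗━━━━━━━━━━━━━━━━━━━━━━━┛                        
                ░┃                                
                ░┃                                
                ░┃                                
9               ░┃                                
 idx) {         ░┃                                
                ░┃                                
5;              ░┃                                
                ░┃                                
                ░┃                                
                ░┃                                
                ░┃                                
                ░┃                                


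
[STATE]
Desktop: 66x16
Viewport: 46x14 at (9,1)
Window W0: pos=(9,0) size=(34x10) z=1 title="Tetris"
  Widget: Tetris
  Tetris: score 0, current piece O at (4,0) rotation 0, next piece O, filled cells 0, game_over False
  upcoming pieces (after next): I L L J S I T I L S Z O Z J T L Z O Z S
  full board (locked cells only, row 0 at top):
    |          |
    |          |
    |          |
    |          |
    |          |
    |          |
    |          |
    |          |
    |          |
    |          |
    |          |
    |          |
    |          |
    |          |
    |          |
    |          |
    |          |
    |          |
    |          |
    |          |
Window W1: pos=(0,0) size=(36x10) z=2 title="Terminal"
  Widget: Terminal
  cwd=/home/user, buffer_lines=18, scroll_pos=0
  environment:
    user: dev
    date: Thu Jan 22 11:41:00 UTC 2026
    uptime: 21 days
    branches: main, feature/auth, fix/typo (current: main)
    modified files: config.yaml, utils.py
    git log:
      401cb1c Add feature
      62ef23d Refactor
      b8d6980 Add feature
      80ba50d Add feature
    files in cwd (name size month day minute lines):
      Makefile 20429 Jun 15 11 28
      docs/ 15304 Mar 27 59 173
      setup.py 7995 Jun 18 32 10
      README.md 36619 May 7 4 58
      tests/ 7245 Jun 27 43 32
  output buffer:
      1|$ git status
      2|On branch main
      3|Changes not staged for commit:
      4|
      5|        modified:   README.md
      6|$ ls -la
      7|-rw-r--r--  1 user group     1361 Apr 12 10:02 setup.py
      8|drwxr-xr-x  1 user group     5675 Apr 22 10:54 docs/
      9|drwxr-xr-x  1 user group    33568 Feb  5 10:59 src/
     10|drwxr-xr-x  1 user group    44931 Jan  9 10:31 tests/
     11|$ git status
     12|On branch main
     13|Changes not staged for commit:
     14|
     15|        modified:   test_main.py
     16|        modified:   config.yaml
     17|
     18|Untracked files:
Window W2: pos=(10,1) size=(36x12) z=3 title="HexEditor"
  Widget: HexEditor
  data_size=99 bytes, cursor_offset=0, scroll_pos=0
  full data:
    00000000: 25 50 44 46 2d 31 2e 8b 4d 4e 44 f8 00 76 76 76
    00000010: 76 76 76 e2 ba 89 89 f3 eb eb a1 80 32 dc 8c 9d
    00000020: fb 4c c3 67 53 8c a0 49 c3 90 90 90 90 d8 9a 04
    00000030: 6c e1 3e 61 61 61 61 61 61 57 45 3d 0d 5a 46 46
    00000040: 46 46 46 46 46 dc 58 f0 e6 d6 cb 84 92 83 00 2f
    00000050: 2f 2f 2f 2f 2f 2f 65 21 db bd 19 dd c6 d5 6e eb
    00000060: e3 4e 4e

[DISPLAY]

l┏━━━━━━━━━━━━━━━━━━━━━━━━━━━━━━━━━━┓         
─┃ HexEditor                        ┃         
a┠──────────────────────────────────┨         
h┃00000000  25 50 44 46 2d 31 2e 8b ┃         
n┃00000010  76 76 76 e2 ba 89 89 f3 ┃         
 ┃00000020  fb 4c c3 67 53 8c a0 49 ┃         
m┃00000030  6c e1 3e 61 61 61 61 61 ┃         
 ┃00000040  46 46 46 46 46 dc 58 f0 ┃         
━┃00000050  2f 2f 2f 2f 2f 2f 65 21 ┃         
 ┃00000060  e3 4e 4e                ┃         
 ┃                                  ┃         
 ┗━━━━━━━━━━━━━━━━━━━━━━━━━━━━━━━━━━┛         
                                              
                                              


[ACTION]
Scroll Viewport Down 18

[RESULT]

─┃ HexEditor                        ┃         
a┠──────────────────────────────────┨         
h┃00000000  25 50 44 46 2d 31 2e 8b ┃         
n┃00000010  76 76 76 e2 ba 89 89 f3 ┃         
 ┃00000020  fb 4c c3 67 53 8c a0 49 ┃         
m┃00000030  6c e1 3e 61 61 61 61 61 ┃         
 ┃00000040  46 46 46 46 46 dc 58 f0 ┃         
━┃00000050  2f 2f 2f 2f 2f 2f 65 21 ┃         
 ┃00000060  e3 4e 4e                ┃         
 ┃                                  ┃         
 ┗━━━━━━━━━━━━━━━━━━━━━━━━━━━━━━━━━━┛         
                                              
                                              
                                              


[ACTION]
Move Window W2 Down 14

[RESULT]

──────────────────────────┨──────┨            
atus                      ┃      ┃            
h┏━━━━━━━━━━━━━━━━━━━━━━━━━━━━━━━━━━┓         
n┃ HexEditor                        ┃         
 ┠──────────────────────────────────┨         
m┃00000000  25 50 44 46 2d 31 2e 8b ┃         
 ┃00000010  76 76 76 e2 ba 89 89 f3 ┃         
━┃00000020  fb 4c c3 67 53 8c a0 49 ┃         
 ┃00000030  6c e1 3e 61 61 61 61 61 ┃         
 ┃00000040  46 46 46 46 46 dc 58 f0 ┃         
 ┃00000050  2f 2f 2f 2f 2f 2f 65 21 ┃         
 ┃00000060  e3 4e 4e                ┃         
 ┃                                  ┃         
 ┗━━━━━━━━━━━━━━━━━━━━━━━━━━━━━━━━━━┛         


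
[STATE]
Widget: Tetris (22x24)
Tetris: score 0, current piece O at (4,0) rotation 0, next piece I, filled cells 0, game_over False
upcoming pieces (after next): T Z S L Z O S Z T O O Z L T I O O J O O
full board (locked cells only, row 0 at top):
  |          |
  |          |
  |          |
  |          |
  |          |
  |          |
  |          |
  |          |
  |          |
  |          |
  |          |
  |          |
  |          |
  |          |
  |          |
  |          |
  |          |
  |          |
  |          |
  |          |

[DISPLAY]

    ▓▓    │Next:      
    ▓▓    │████       
          │           
          │           
          │           
          │           
          │Score:     
          │0          
          │           
          │           
          │           
          │           
          │           
          │           
          │           
          │           
          │           
          │           
          │           
          │           
          │           
          │           
          │           
          │           


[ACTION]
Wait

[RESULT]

          │Next:      
    ▓▓    │████       
    ▓▓    │           
          │           
          │           
          │           
          │Score:     
          │0          
          │           
          │           
          │           
          │           
          │           
          │           
          │           
          │           
          │           
          │           
          │           
          │           
          │           
          │           
          │           
          │           


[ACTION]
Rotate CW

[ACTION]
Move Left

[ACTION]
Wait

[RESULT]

          │Next:      
          │████       
   ▓▓     │           
   ▓▓     │           
          │           
          │           
          │Score:     
          │0          
          │           
          │           
          │           
          │           
          │           
          │           
          │           
          │           
          │           
          │           
          │           
          │           
          │           
          │           
          │           
          │           


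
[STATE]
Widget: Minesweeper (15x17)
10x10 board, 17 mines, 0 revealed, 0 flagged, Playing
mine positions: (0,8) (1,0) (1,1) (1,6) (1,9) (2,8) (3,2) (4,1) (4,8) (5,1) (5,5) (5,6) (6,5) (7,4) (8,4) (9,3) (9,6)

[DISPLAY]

■■■■■■■■■■     
■■■■■■■■■■     
■■■■■■■■■■     
■■■■■■■■■■     
■■■■■■■■■■     
■■■■■■■■■■     
■■■■■■■■■■     
■■■■■■■■■■     
■■■■■■■■■■     
■■■■■■■■■■     
               
               
               
               
               
               
               


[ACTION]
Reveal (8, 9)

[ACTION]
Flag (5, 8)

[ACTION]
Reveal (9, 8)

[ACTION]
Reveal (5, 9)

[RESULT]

■■■■■■■■■■     
■■■■■■■■■■     
■■■■■■■■■■     
■■■■■■■■■■     
■■■■■■■■■■     
■■■■■■■211     
■■■■■■31       
■■■■■■1        
■■■■■■11       
■■■■■■■1       
               
               
               
               
               
               
               


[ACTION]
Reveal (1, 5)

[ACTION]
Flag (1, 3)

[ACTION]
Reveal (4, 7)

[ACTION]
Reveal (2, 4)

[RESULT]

■■1  1■■■■     
■■1  1■■■■     
■■21 112■■     
■■■1   2■■     
■■■11222■■     
■■■■■■■211     
■■■■■■31       
■■■■■■1        
■■■■■■11       
■■■■■■■1       
               
               
               
               
               
               
               


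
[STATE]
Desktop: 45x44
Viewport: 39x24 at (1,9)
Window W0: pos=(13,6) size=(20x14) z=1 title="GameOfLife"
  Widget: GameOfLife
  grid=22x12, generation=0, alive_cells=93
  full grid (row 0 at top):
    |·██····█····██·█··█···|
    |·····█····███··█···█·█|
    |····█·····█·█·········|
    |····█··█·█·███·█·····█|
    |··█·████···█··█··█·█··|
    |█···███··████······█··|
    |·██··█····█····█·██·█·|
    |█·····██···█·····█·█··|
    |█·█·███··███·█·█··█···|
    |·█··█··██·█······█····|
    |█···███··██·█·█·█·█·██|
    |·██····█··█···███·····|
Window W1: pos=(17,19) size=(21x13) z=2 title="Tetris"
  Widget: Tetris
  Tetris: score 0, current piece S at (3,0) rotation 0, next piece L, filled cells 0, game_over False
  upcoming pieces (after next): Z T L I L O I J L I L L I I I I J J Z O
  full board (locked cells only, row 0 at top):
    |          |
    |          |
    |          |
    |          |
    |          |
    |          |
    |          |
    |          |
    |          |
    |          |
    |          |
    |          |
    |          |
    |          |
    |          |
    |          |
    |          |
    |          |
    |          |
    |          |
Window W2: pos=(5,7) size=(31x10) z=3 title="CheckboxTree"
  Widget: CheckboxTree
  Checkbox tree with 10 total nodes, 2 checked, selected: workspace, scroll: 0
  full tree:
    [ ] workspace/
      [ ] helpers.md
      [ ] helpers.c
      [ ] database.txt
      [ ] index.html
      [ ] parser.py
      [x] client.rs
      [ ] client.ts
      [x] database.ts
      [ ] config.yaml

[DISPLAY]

    ┠─────────────────────────────┨    
    ┃>[-] workspace/              ┃    
    ┃   [ ] helpers.md            ┃    
    ┃   [ ] helpers.c             ┃    
    ┃   [ ] database.txt          ┃    
    ┃   [ ] index.html            ┃    
    ┃   [ ] parser.py             ┃    
    ┗━━━━━━━━━━━━━━━━━━━━━━━━━━━━━┛    
            ┃█·███··███·█·█··█·┃       
            ┃··█··██·█······█··┃       
            ┗━━━┏━━━━━━━━━━━━━━━━━━━┓  
                ┃ Tetris            ┃  
                ┠───────────────────┨  
                ┃          │Next:   ┃  
                ┃          │  ▒     ┃  
                ┃          │▒▒▒     ┃  
                ┃          │        ┃  
                ┃          │        ┃  
                ┃          │        ┃  
                ┃          │Score:  ┃  
                ┃          │0       ┃  
                ┃          │        ┃  
                ┗━━━━━━━━━━━━━━━━━━━┛  
                                       


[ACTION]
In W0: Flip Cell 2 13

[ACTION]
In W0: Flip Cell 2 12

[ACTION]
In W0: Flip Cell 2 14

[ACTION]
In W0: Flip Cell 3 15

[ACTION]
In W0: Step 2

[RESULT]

    ┠─────────────────────────────┨    
    ┃>[-] workspace/              ┃    
    ┃   [ ] helpers.md            ┃    
    ┃   [ ] helpers.c             ┃    
    ┃   [ ] database.txt          ┃    
    ┃   [ ] index.html            ┃    
    ┃   [ ] parser.py             ┃    
    ┗━━━━━━━━━━━━━━━━━━━━━━━━━━━━━┛    
            ┃··█··█·█··········┃       
            ┃····█████········█┃       
            ┗━━━┏━━━━━━━━━━━━━━━━━━━┓  
                ┃ Tetris            ┃  
                ┠───────────────────┨  
                ┃          │Next:   ┃  
                ┃          │  ▒     ┃  
                ┃          │▒▒▒     ┃  
                ┃          │        ┃  
                ┃          │        ┃  
                ┃          │        ┃  
                ┃          │Score:  ┃  
                ┃          │0       ┃  
                ┃          │        ┃  
                ┗━━━━━━━━━━━━━━━━━━━┛  
                                       


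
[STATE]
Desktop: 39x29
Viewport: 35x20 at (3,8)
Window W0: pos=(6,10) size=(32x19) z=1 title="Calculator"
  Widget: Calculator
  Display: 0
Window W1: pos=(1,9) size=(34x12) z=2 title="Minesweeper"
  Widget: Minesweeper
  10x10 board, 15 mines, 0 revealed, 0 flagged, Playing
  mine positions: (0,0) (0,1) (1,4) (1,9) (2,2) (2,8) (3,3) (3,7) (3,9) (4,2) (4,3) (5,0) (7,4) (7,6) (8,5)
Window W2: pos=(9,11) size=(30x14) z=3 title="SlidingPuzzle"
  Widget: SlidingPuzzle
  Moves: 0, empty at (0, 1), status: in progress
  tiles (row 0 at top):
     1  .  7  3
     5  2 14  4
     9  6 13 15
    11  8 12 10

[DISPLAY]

                                   
━━━━━━━━━━━━━━━━━━━━━━━━━━━━━━━┓   
Minesweeper                    ┃━━┓
──────┏━━━━━━━━━━━━━━━━━━━━━━━━━━━━
■■■■■■┃ SlidingPuzzle              
■■■■■■┠────────────────────────────
■■■■■■┃┌────┬────┬────┬────┐       
■■■■■■┃│  1 │    │  7 │  3 │       
■■■■■■┃├────┼────┼────┼────┤       
■■■■■■┃│  5 │  2 │ 14 │  4 │       
■■■■■■┃├────┼────┼────┼────┤       
■■■■■■┃│  9 │  6 │ 13 │ 15 │       
━━━━━━┃├────┼────┼────┼────┤       
   ┃│ ┃│ 11 │  8 │ 12 │ 10 │       
   ┃├─┃└────┴────┴────┴────┘       
   ┃│ ┃Moves: 0                    
   ┃└─┗━━━━━━━━━━━━━━━━━━━━━━━━━━━━
   ┃                              ┃
   ┃                              ┃
   ┃                              ┃


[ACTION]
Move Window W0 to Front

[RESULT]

                                   
━━━━━━━━━━━━━━━━━━━━━━━━━━━━━━━┓   
Min┏━━━━━━━━━━━━━━━━━━━━━━━━━━━━━━┓
───┃ Calculator                   ┃
■■■┠──────────────────────────────┨
■■■┃                             0┃
■■■┃┌───┬───┬───┬───┐             ┃
■■■┃│ 7 │ 8 │ 9 │ ÷ │             ┃
■■■┃├───┼───┼───┼───┤             ┃
■■■┃│ 4 │ 5 │ 6 │ × │             ┃
■■■┃├───┼───┼───┼───┤             ┃
■■■┃│ 1 │ 2 │ 3 │ - │             ┃
━━━┃├───┼───┼───┼───┤             ┃
   ┃│ 0 │ . │ = │ + │             ┃
   ┃├───┼───┼───┼───┤             ┃
   ┃│ C │ MC│ MR│ M+│             ┃
   ┃└───┴───┴───┴───┘             ┃
   ┃                              ┃
   ┃                              ┃
   ┃                              ┃


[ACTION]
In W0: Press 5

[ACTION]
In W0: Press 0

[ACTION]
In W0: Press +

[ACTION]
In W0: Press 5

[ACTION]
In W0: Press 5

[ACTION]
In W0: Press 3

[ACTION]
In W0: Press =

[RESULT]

                                   
━━━━━━━━━━━━━━━━━━━━━━━━━━━━━━━┓   
Min┏━━━━━━━━━━━━━━━━━━━━━━━━━━━━━━┓
───┃ Calculator                   ┃
■■■┠──────────────────────────────┨
■■■┃                           603┃
■■■┃┌───┬───┬───┬───┐             ┃
■■■┃│ 7 │ 8 │ 9 │ ÷ │             ┃
■■■┃├───┼───┼───┼───┤             ┃
■■■┃│ 4 │ 5 │ 6 │ × │             ┃
■■■┃├───┼───┼───┼───┤             ┃
■■■┃│ 1 │ 2 │ 3 │ - │             ┃
━━━┃├───┼───┼───┼───┤             ┃
   ┃│ 0 │ . │ = │ + │             ┃
   ┃├───┼───┼───┼───┤             ┃
   ┃│ C │ MC│ MR│ M+│             ┃
   ┃└───┴───┴───┴───┘             ┃
   ┃                              ┃
   ┃                              ┃
   ┃                              ┃
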